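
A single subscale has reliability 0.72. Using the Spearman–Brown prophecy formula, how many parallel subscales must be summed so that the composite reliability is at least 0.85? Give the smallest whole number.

k ≥ ρ*(1−ρ₁)/(ρ₁(1−ρ*)) = 0.85·0.28 / (0.72·0.15) = 2.204.
Smallest integer k = 3.

3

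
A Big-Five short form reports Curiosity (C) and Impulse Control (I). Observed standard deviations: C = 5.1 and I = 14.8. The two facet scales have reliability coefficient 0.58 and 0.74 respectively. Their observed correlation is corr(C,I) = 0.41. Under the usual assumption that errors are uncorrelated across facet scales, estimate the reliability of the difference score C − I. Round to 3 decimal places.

0.629

Var(C−I) = 5.1² + 14.8² − 2·5.1·14.8·0.41 = 245.05 − 61.8936 = 183.156.
With uncorrelated errors the cross-covariances are all true-score covariance, so they carry over unchanged; only the diagonal terms shrink to ρᵢσᵢ².
True-score variance = [5.1²·0.58 + 14.8²·0.74] − 61.8936 = 177.175 − 61.8936 = 115.282.
Reliability = 115.282 / 183.156 = 0.629.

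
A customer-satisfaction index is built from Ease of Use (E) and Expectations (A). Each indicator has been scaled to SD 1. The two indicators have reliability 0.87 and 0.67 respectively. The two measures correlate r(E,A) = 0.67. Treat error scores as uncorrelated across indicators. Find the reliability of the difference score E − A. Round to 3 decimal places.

Var(E−A) = 1 + 1 − 2·0.67 = 2 − 1.34 = 0.66.
Because errors are independent across components, Cov(Tᵢ,Tⱼ) = Cov(Xᵢ,Xⱼ); the off-diagonal part of the true-score variance is the same as above.
True-score variance = [0.87 + 0.67] − 1.34 = 1.54 − 1.34 = 0.2.
Reliability = 0.2 / 0.66 = 0.303.

0.303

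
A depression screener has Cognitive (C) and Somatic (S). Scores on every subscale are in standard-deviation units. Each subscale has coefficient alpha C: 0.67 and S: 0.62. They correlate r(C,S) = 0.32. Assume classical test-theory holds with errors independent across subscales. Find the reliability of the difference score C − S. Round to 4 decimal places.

0.4779

Var(C−S) = 1 + 1 − 2·0.32 = 2 − 0.64 = 1.36.
With uncorrelated errors the cross-covariances are all true-score covariance, so they carry over unchanged; only the diagonal terms shrink to ρᵢσᵢ².
True-score variance = [0.67 + 0.62] − 0.64 = 1.29 − 0.64 = 0.65.
Reliability = 0.65 / 1.36 = 0.4779.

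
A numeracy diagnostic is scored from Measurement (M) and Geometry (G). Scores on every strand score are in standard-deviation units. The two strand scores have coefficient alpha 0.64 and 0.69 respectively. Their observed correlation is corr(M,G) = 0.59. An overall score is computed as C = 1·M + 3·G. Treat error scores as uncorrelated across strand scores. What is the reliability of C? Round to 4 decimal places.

Var(C) = 1 + 3² + 2·[3·0.59] = 10 + 3.54 = 13.54.
Under uncorrelated errors the observed covariances equal the true-score covariances, so only the own-variance terms attenuate.
True-score variance = [0.64 + 3²·0.69] + 3.54 = 6.85 + 3.54 = 10.39.
Reliability = 10.39 / 13.54 = 0.7674.

0.7674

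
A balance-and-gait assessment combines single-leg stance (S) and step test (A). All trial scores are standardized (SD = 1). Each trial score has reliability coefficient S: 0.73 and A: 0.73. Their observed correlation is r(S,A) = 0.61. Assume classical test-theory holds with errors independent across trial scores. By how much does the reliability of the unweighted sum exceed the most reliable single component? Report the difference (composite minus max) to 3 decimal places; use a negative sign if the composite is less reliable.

Var(sum) = 2 + 1.22 = 3.22; true-score variance = 1.46 + 1.22 = 2.68; composite reliability = 0.8323.
Max component reliability = 0.7300.
Difference = 0.8323 − 0.7300 = 0.102.

0.102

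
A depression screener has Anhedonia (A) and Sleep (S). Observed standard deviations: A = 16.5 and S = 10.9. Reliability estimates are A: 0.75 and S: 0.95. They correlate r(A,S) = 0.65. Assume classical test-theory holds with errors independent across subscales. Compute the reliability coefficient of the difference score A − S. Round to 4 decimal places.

Var(A−S) = 16.5² + 10.9² − 2·16.5·10.9·0.65 = 391.06 − 233.805 = 157.255.
Because errors are independent across components, Cov(Tᵢ,Tⱼ) = Cov(Xᵢ,Xⱼ); the off-diagonal part of the true-score variance is the same as above.
True-score variance = [16.5²·0.75 + 10.9²·0.95] − 233.805 = 317.057 − 233.805 = 83.252.
Reliability = 83.252 / 157.255 = 0.5294.

0.5294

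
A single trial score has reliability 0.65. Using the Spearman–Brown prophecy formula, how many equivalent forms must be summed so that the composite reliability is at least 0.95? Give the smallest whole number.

k ≥ ρ*(1−ρ₁)/(ρ₁(1−ρ*)) = 0.95·0.35 / (0.65·0.05) = 10.231.
Smallest integer k = 11.

11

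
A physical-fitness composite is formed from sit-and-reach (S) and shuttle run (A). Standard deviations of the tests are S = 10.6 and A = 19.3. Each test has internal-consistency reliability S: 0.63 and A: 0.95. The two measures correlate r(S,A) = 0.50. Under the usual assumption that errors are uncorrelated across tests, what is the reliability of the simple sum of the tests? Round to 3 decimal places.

0.913

Var(S+A) = 10.6² + 19.3² + 2·[10.6·19.3·0.50] = 484.85 + 204.58 = 689.43.
Because errors are independent across components, Cov(Tᵢ,Tⱼ) = Cov(Xᵢ,Xⱼ); the off-diagonal part of the true-score variance is the same as above.
True-score variance = [10.6²·0.63 + 19.3²·0.95] + 204.58 = 424.652 + 204.58 = 629.232.
Reliability = 629.232 / 689.43 = 0.913.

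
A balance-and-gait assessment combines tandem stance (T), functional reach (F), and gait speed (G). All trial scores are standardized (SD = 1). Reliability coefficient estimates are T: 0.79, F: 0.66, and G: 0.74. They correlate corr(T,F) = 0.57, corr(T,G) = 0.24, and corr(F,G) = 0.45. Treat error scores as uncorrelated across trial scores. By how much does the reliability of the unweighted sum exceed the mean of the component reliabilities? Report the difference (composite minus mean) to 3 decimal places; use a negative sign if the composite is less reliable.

Var(sum) = 3 + 2.52 = 5.52; true-score variance = 2.19 + 2.52 = 4.71; composite reliability = 0.8533.
Mean component reliability = 0.7300.
Difference = 0.8533 − 0.7300 = 0.123.

0.123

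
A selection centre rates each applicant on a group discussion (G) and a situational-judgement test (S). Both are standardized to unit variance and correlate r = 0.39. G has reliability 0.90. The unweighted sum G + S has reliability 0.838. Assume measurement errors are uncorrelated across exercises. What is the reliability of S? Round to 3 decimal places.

0.650

Var(G+S) = 2 + 2·0.39 = 2.780.
True-score variance = ρ_G + ρ_S + 2·0.39, so 0.838 = (0.90 + ρ_S + 0.78) / 2.780.
ρ_S = 0.838·2.780 − 0.90 − 0.78 = 0.650.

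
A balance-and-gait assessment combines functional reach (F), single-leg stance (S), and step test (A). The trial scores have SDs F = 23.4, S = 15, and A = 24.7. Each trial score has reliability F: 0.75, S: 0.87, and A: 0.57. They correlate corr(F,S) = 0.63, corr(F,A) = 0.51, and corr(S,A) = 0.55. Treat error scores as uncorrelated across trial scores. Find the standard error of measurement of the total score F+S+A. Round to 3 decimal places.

20.700

Var(total) = 1382.65 + 1439.35 = 2822.
True-score variance = 954.171 + 1439.35 = 2393.52, so reliability = 0.8482.
Error variance = 2822 − 2393.52 = 428.479; SEM = √428.479 = 20.700.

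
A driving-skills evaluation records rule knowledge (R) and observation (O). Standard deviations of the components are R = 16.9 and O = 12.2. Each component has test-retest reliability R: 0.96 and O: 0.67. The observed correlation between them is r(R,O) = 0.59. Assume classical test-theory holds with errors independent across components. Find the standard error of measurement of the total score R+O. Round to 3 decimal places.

7.781

Var(total) = 434.45 + 243.292 = 677.742.
True-score variance = 373.908 + 243.292 = 617.201, so reliability = 0.9107.
Error variance = 677.742 − 617.201 = 60.5416; SEM = √60.5416 = 7.781.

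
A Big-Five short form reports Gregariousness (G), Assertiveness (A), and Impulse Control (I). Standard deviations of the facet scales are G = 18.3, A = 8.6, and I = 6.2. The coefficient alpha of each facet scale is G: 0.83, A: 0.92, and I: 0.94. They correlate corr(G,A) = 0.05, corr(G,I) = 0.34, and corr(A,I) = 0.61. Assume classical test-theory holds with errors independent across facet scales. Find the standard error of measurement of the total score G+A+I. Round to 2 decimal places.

Var(total) = 447.29 + 157.941 = 605.231.
True-score variance = 382.136 + 157.941 = 540.077, so reliability = 0.8923.
Error variance = 605.231 − 540.077 = 65.1545; SEM = √65.1545 = 8.07.

8.07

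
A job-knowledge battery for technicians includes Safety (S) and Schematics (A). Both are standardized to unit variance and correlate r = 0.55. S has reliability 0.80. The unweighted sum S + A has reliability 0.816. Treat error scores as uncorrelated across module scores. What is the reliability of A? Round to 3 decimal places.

0.630

Var(S+A) = 2 + 2·0.55 = 3.100.
True-score variance = ρ_S + ρ_A + 2·0.55, so 0.816 = (0.80 + ρ_A + 1.10) / 3.100.
ρ_A = 0.816·3.100 − 0.80 − 1.10 = 0.630.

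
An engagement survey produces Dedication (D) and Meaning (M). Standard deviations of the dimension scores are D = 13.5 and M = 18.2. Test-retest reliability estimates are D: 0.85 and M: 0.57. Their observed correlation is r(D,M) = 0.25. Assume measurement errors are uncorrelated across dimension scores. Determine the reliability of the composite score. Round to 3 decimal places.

0.733

Var(D+M) = 13.5² + 18.2² + 2·[13.5·18.2·0.25] = 513.49 + 122.85 = 636.34.
Because errors are independent across components, Cov(Tᵢ,Tⱼ) = Cov(Xᵢ,Xⱼ); the off-diagonal part of the true-score variance is the same as above.
True-score variance = [13.5²·0.85 + 18.2²·0.57] + 122.85 = 343.719 + 122.85 = 466.569.
Reliability = 466.569 / 636.34 = 0.733.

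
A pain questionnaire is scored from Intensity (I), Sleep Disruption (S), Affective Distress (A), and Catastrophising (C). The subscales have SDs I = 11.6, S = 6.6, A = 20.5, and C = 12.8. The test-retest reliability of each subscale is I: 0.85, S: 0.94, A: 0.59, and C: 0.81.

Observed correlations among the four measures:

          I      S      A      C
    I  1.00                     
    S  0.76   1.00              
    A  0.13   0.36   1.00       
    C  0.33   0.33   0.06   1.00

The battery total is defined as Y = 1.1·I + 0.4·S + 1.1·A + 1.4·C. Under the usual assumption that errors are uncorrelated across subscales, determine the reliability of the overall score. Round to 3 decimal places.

0.790

Var(Y) = 1.1²·11.6² + 0.4²·6.6² + 1.1²·20.5² + 1.4²·12.8² + 2·[0.44·11.6·6.6·0.76 + 1.21·11.6·20.5·0.13 + 1.54·11.6·12.8·0.33 + 0.44·6.6·20.5·0.36 + 0.56·6.6·12.8·0.33 + 1.54·20.5·12.8·0.06] = 999.416 + 399.509 = 1398.92.
Under uncorrelated errors the observed covariances equal the true-score covariances, so only the own-variance terms attenuate.
True-score variance = [1.1²·11.6²·0.85 + 0.4²·6.6²·0.94 + 1.1²·20.5²·0.59 + 1.4²·12.8²·0.81] + 399.509 = 705.075 + 399.509 = 1104.58.
Reliability = 1104.58 / 1398.92 = 0.790.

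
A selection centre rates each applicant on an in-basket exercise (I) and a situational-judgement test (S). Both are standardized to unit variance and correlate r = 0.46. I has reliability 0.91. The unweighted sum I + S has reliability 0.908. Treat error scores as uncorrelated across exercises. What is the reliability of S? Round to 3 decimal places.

Var(I+S) = 2 + 2·0.46 = 2.920.
True-score variance = ρ_I + ρ_S + 2·0.46, so 0.908 = (0.91 + ρ_S + 0.92) / 2.920.
ρ_S = 0.908·2.920 − 0.91 − 0.92 = 0.821.

0.821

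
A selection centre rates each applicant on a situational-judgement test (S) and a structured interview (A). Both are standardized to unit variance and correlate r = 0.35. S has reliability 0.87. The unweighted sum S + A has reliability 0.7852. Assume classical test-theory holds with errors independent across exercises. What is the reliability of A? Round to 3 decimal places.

0.550

Var(S+A) = 2 + 2·0.35 = 2.700.
True-score variance = ρ_S + ρ_A + 2·0.35, so 0.7852 = (0.87 + ρ_A + 0.70) / 2.700.
ρ_A = 0.7852·2.700 − 0.87 − 0.70 = 0.550.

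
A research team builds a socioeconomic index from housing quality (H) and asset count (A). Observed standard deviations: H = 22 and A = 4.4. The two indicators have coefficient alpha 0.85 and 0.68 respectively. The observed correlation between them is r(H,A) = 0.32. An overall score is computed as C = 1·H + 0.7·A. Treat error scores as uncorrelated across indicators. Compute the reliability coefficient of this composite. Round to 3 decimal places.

Var(C) = 22² + 0.7²·4.4² + 2·[0.7·22·4.4·0.32] = 493.486 + 43.3664 = 536.853.
Because errors are independent across components, Cov(Tᵢ,Tⱼ) = Cov(Xᵢ,Xⱼ); the off-diagonal part of the true-score variance is the same as above.
True-score variance = [22²·0.85 + 0.7²·4.4²·0.68] + 43.3664 = 417.851 + 43.3664 = 461.217.
Reliability = 461.217 / 536.853 = 0.859.

0.859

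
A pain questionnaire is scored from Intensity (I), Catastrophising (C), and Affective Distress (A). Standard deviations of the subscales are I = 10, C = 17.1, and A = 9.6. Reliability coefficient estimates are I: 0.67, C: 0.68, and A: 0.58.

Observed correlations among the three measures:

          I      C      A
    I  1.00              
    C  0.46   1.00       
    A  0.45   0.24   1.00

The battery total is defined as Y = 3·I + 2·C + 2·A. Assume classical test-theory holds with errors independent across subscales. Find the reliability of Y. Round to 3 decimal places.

0.804

Var(Y) = 3²·10² + 2²·17.1² + 2²·9.6² + 2·[6·10·17.1·0.46 + 6·10·9.6·0.45 + 4·17.1·9.6·0.24] = 2438.28 + 1777.51 = 4215.79.
Under uncorrelated errors the observed covariances equal the true-score covariances, so only the own-variance terms attenuate.
True-score variance = [3²·10²·0.67 + 2²·17.1²·0.68 + 2²·9.6²·0.58] + 1777.51 = 1612.17 + 1777.51 = 3389.67.
Reliability = 3389.67 / 4215.79 = 0.804.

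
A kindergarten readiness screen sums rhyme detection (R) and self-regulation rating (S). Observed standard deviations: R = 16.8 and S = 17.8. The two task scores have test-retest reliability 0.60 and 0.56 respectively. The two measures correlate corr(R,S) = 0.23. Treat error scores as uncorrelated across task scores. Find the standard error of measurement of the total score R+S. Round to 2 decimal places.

15.88

Var(total) = 599.08 + 137.558 = 736.638.
True-score variance = 346.774 + 137.558 = 484.333, so reliability = 0.6575.
Error variance = 736.638 − 484.333 = 252.306; SEM = √252.306 = 15.88.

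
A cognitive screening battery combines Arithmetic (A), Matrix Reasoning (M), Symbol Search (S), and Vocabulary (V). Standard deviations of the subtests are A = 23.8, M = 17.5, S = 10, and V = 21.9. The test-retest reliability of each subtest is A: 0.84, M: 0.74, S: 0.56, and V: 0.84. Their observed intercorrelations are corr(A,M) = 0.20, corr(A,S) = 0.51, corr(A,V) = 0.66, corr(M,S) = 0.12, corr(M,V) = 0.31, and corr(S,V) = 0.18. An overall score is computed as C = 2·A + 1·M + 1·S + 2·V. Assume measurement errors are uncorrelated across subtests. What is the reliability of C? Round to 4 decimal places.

Var(C) = 2²·23.8² + 17.5² + 10² + 2²·21.9² + 2·[2·23.8·17.5·0.20 + 2·23.8·10·0.51 + 4·23.8·21.9·0.66 + 17.5·10·0.12 + 2·17.5·21.9·0.31 + 2·10·21.9·0.18] = 4590.45 + 4245.67 = 8836.12.
Under uncorrelated errors the observed covariances equal the true-score covariances, so only the own-variance terms attenuate.
True-score variance = [2²·23.8²·0.84 + 17.5²·0.74 + 10²·0.56 + 2²·21.9²·0.84] + 4245.67 = 3797.35 + 4245.67 = 8043.02.
Reliability = 8043.02 / 8836.12 = 0.9102.

0.9102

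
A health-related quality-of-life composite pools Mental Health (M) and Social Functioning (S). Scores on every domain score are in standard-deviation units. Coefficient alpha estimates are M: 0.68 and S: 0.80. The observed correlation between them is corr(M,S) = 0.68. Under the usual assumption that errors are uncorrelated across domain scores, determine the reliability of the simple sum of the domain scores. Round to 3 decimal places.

Var(M+S) = 2 + 2·[0.68] = 2 + 1.36 = 3.36.
Because errors are independent across components, Cov(Tᵢ,Tⱼ) = Cov(Xᵢ,Xⱼ); the off-diagonal part of the true-score variance is the same as above.
True-score variance = [0.68 + 0.80] + 1.36 = 1.48 + 1.36 = 2.84.
Reliability = 2.84 / 3.36 = 0.845.

0.845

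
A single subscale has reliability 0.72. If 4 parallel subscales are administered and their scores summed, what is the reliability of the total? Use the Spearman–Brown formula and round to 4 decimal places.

0.9114

ρ_k = kρ / (1 + (k−1)ρ) = 4·0.72 / (1 + 3·0.72) = 2.880 / 3.160 = 0.9114.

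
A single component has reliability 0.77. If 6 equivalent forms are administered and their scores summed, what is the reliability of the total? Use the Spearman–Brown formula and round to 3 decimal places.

0.953

ρ_k = kρ / (1 + (k−1)ρ) = 6·0.77 / (1 + 5·0.77) = 4.620 / 4.850 = 0.953.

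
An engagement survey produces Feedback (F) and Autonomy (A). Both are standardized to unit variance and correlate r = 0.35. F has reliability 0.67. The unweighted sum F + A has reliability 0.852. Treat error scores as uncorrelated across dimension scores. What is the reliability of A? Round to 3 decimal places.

0.930

Var(F+A) = 2 + 2·0.35 = 2.700.
True-score variance = ρ_F + ρ_A + 2·0.35, so 0.852 = (0.67 + ρ_A + 0.70) / 2.700.
ρ_A = 0.852·2.700 − 0.67 − 0.70 = 0.930.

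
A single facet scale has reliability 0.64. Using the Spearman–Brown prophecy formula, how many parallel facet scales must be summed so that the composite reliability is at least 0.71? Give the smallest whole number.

2

k ≥ ρ*(1−ρ₁)/(ρ₁(1−ρ*)) = 0.71·0.36 / (0.64·0.29) = 1.377.
Smallest integer k = 2.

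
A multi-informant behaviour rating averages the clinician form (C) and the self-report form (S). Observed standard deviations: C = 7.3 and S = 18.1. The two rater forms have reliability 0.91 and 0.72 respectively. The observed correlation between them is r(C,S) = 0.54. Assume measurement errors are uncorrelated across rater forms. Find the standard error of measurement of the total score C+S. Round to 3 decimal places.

9.825

Var(total) = 380.9 + 142.7 = 523.6.
True-score variance = 284.373 + 142.7 = 427.074, so reliability = 0.8156.
Error variance = 523.6 − 427.074 = 96.5269; SEM = √96.5269 = 9.825.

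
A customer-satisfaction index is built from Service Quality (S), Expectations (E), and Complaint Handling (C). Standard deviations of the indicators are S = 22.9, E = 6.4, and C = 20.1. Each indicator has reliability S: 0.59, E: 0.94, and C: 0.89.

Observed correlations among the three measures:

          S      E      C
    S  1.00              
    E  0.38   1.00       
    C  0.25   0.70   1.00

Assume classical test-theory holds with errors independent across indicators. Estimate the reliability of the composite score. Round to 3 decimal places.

Var(S+E+C) = 22.9² + 6.4² + 20.1² + 2·[22.9·6.4·0.38 + 22.9·20.1·0.25 + 6.4·20.1·0.70] = 969.38 + 521.627 = 1491.01.
Because errors are independent across components, Cov(Tᵢ,Tⱼ) = Cov(Xᵢ,Xⱼ); the off-diagonal part of the true-score variance is the same as above.
True-score variance = [22.9²·0.59 + 6.4²·0.94 + 20.1²·0.89] + 521.627 = 707.473 + 521.627 = 1229.1.
Reliability = 1229.1 / 1491.01 = 0.824.

0.824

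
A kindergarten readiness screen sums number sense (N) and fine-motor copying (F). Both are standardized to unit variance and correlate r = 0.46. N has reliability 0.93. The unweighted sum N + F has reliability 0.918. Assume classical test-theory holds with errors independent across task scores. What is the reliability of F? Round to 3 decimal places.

0.831

Var(N+F) = 2 + 2·0.46 = 2.920.
True-score variance = ρ_N + ρ_F + 2·0.46, so 0.918 = (0.93 + ρ_F + 0.92) / 2.920.
ρ_F = 0.918·2.920 − 0.93 − 0.92 = 0.831.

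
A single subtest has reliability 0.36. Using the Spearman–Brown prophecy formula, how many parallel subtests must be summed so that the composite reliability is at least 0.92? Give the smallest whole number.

21

k ≥ ρ*(1−ρ₁)/(ρ₁(1−ρ*)) = 0.92·0.64 / (0.36·0.08) = 20.444.
Smallest integer k = 21.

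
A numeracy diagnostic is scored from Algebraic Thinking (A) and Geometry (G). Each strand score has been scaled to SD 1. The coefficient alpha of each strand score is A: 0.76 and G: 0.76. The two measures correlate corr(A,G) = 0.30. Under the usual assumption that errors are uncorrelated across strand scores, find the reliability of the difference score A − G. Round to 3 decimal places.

Var(A−G) = 1 + 1 − 2·0.30 = 2 − 0.6 = 1.4.
Under uncorrelated errors the observed covariances equal the true-score covariances, so only the own-variance terms attenuate.
True-score variance = [0.76 + 0.76] − 0.6 = 1.52 − 0.6 = 0.92.
Reliability = 0.92 / 1.4 = 0.657.

0.657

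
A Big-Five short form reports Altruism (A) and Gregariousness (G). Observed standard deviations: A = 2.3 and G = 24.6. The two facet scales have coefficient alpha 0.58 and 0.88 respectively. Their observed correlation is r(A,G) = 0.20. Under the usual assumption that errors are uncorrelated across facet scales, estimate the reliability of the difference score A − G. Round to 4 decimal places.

0.8727

Var(A−G) = 2.3² + 24.6² − 2·2.3·24.6·0.20 = 610.45 − 22.632 = 587.818.
Under uncorrelated errors the observed covariances equal the true-score covariances, so only the own-variance terms attenuate.
True-score variance = [2.3²·0.58 + 24.6²·0.88] − 22.632 = 535.609 − 22.632 = 512.977.
Reliability = 512.977 / 587.818 = 0.8727.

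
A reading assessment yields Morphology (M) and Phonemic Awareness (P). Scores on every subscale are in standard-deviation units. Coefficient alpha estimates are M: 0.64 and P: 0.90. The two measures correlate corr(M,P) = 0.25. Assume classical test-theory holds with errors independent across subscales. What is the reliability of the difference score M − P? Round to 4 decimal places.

Var(M−P) = 1 + 1 − 2·0.25 = 2 − 0.5 = 1.5.
With uncorrelated errors the cross-covariances are all true-score covariance, so they carry over unchanged; only the diagonal terms shrink to ρᵢσᵢ².
True-score variance = [0.64 + 0.90] − 0.5 = 1.54 − 0.5 = 1.04.
Reliability = 1.04 / 1.5 = 0.6933.

0.6933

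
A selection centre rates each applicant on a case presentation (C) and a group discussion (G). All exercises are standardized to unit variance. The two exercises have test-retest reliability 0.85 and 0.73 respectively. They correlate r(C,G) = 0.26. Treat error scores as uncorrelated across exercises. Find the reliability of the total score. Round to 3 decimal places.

Var(C+G) = 2 + 2·[0.26] = 2 + 0.52 = 2.52.
Under uncorrelated errors the observed covariances equal the true-score covariances, so only the own-variance terms attenuate.
True-score variance = [0.85 + 0.73] + 0.52 = 1.58 + 0.52 = 2.1.
Reliability = 2.1 / 2.52 = 0.833.

0.833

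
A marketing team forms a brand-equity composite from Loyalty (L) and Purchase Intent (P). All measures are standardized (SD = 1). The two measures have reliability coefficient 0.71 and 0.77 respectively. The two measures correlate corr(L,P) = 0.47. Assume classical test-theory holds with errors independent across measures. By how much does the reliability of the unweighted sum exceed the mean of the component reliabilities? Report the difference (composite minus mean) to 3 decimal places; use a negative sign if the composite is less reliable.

Var(sum) = 2 + 0.94 = 2.94; true-score variance = 1.48 + 0.94 = 2.42; composite reliability = 0.8231.
Mean component reliability = 0.7400.
Difference = 0.8231 − 0.7400 = 0.083.

0.083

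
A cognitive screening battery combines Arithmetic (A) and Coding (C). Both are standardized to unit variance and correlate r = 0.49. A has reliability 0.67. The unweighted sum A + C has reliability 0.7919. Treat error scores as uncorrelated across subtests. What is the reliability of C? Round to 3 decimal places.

0.710

Var(A+C) = 2 + 2·0.49 = 2.980.
True-score variance = ρ_A + ρ_C + 2·0.49, so 0.7919 = (0.67 + ρ_C + 0.98) / 2.980.
ρ_C = 0.7919·2.980 − 0.67 − 0.98 = 0.710.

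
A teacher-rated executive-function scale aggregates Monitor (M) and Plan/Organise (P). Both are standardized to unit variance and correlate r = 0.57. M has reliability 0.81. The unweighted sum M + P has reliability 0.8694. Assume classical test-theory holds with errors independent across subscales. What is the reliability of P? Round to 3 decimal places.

Var(M+P) = 2 + 2·0.57 = 3.140.
True-score variance = ρ_M + ρ_P + 2·0.57, so 0.8694 = (0.81 + ρ_P + 1.14) / 3.140.
ρ_P = 0.8694·3.140 − 0.81 − 1.14 = 0.780.

0.780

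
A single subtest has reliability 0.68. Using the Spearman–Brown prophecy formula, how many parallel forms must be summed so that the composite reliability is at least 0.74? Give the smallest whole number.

2

k ≥ ρ*(1−ρ₁)/(ρ₁(1−ρ*)) = 0.74·0.32 / (0.68·0.26) = 1.339.
Smallest integer k = 2.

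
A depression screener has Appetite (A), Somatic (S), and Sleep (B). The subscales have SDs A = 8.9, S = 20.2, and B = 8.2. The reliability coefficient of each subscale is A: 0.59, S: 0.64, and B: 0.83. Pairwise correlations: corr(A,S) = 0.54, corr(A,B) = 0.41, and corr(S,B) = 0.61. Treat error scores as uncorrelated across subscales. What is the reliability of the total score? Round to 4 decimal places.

Var(A+S+B) = 8.9² + 20.2² + 8.2² + 2·[8.9·20.2·0.54 + 8.9·8.2·0.41 + 20.2·8.2·0.61] = 554.49 + 456.087 = 1010.58.
Because errors are independent across components, Cov(Tᵢ,Tⱼ) = Cov(Xᵢ,Xⱼ); the off-diagonal part of the true-score variance is the same as above.
True-score variance = [8.9²·0.59 + 20.2²·0.64 + 8.2²·0.83] + 456.087 = 363.689 + 456.087 = 819.775.
Reliability = 819.775 / 1010.58 = 0.8112.

0.8112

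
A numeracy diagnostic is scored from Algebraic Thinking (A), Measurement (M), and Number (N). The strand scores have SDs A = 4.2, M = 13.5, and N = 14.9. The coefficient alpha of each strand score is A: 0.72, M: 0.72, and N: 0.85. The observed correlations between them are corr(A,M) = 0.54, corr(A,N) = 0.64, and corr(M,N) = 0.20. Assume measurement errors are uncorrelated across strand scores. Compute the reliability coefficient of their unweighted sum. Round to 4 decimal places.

0.8613

Var(A+M+N) = 4.2² + 13.5² + 14.9² + 2·[4.2·13.5·0.54 + 4.2·14.9·0.64 + 13.5·14.9·0.20] = 421.9 + 221.798 = 643.698.
Under uncorrelated errors the observed covariances equal the true-score covariances, so only the own-variance terms attenuate.
True-score variance = [4.2²·0.72 + 13.5²·0.72 + 14.9²·0.85] + 221.798 = 332.629 + 221.798 = 554.428.
Reliability = 554.428 / 643.698 = 0.8613.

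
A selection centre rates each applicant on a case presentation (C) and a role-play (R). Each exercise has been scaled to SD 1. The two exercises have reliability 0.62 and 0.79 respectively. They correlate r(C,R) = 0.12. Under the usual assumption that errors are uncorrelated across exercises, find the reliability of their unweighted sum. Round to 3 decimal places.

0.737

Var(C+R) = 2 + 2·[0.12] = 2 + 0.24 = 2.24.
Because errors are independent across components, Cov(Tᵢ,Tⱼ) = Cov(Xᵢ,Xⱼ); the off-diagonal part of the true-score variance is the same as above.
True-score variance = [0.62 + 0.79] + 0.24 = 1.41 + 0.24 = 1.65.
Reliability = 1.65 / 2.24 = 0.737.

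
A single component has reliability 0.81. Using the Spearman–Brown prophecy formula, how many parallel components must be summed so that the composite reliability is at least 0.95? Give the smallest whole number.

k ≥ ρ*(1−ρ₁)/(ρ₁(1−ρ*)) = 0.95·0.19 / (0.81·0.05) = 4.457.
Smallest integer k = 5.

5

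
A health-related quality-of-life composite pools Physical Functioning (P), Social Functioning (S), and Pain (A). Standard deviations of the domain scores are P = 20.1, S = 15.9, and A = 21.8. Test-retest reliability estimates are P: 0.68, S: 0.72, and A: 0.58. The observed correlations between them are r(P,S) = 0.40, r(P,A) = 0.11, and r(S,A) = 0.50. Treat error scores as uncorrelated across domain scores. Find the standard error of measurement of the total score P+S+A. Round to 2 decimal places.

19.99

Var(total) = 1132.06 + 698.692 = 1830.75.
True-score variance = 732.389 + 698.692 = 1431.08, so reliability = 0.7817.
Error variance = 1830.75 − 1431.08 = 399.671; SEM = √399.671 = 19.99.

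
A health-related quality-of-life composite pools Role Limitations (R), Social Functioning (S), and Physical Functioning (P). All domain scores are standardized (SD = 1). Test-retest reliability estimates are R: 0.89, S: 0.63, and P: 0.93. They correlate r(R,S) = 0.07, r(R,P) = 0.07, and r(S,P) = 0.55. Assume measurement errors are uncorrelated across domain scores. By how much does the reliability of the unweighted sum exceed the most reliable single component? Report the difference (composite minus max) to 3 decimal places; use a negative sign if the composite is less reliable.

Var(sum) = 3 + 1.38 = 4.38; true-score variance = 2.45 + 1.38 = 3.83; composite reliability = 0.8744.
Max component reliability = 0.9300.
Difference = 0.8744 − 0.9300 = -0.056.

-0.056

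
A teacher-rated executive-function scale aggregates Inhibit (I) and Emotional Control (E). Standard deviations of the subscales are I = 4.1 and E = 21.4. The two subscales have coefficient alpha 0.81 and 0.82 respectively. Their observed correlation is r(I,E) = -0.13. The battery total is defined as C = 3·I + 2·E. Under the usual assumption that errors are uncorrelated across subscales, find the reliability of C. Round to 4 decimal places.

Var(C) = 3²·4.1² + 2²·21.4² + 2·[6·4.1·21.4·(-0.13)] = 1983.13 − 136.874 = 1846.26.
Under uncorrelated errors the observed covariances equal the true-score covariances, so only the own-variance terms attenuate.
True-score variance = [3²·4.1²·0.81 + 2²·21.4²·0.82] − 136.874 = 1624.65 − 136.874 = 1487.78.
Reliability = 1487.78 / 1846.26 = 0.8058.

0.8058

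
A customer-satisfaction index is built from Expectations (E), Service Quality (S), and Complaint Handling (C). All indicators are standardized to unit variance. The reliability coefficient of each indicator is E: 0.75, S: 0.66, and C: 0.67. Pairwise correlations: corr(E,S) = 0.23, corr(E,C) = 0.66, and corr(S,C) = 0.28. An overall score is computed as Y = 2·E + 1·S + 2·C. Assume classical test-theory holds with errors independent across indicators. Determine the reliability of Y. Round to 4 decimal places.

Var(Y) = 2² + 1 + 2² + 2·[2·0.23 + 4·0.66 + 2·0.28] = 9 + 7.32 = 16.32.
Because errors are independent across components, Cov(Tᵢ,Tⱼ) = Cov(Xᵢ,Xⱼ); the off-diagonal part of the true-score variance is the same as above.
True-score variance = [2²·0.75 + 0.66 + 2²·0.67] + 7.32 = 6.34 + 7.32 = 13.66.
Reliability = 13.66 / 16.32 = 0.8370.

0.8370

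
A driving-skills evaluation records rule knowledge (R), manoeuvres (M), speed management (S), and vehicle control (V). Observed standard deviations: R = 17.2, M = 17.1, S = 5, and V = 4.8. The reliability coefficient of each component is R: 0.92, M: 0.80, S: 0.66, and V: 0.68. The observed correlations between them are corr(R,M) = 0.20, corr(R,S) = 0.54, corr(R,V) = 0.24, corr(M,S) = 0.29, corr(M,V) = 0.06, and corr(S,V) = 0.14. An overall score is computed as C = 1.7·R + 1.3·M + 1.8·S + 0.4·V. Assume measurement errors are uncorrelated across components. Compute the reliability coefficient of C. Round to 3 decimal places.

Var(C) = 1.7²·17.2² + 1.3²·17.1² + 1.8²·5² + 0.4²·4.8² + 2·[2.21·17.2·17.1·0.20 + 3.06·17.2·5·0.54 + 0.68·17.2·4.8·0.24 + 2.34·17.1·5·0.29 + 0.52·17.1·4.8·0.06 + 0.72·5·4.8·0.14] = 1433.84 + 697.163 = 2131.
With uncorrelated errors the cross-covariances are all true-score covariance, so they carry over unchanged; only the diagonal terms shrink to ρᵢσᵢ².
True-score variance = [1.7²·17.2²·0.92 + 1.3²·17.1²·0.80 + 1.8²·5²·0.66 + 0.4²·4.8²·0.68] + 697.163 = 1237.88 + 697.163 = 1935.05.
Reliability = 1935.05 / 2131 = 0.908.

0.908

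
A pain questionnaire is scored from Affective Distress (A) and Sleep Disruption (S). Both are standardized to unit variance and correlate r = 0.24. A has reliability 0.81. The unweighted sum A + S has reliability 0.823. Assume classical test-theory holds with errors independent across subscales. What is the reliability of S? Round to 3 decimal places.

Var(A+S) = 2 + 2·0.24 = 2.480.
True-score variance = ρ_A + ρ_S + 2·0.24, so 0.823 = (0.81 + ρ_S + 0.48) / 2.480.
ρ_S = 0.823·2.480 − 0.81 − 0.48 = 0.751.

0.751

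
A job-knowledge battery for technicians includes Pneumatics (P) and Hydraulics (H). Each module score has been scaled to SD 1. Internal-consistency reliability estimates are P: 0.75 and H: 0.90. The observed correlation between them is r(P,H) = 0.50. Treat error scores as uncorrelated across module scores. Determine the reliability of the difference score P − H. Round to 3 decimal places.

Var(P−H) = 1 + 1 − 2·0.50 = 2 − 1 = 1.
With uncorrelated errors the cross-covariances are all true-score covariance, so they carry over unchanged; only the diagonal terms shrink to ρᵢσᵢ².
True-score variance = [0.75 + 0.90] − 1 = 1.65 − 1 = 0.65.
Reliability = 0.65 / 1 = 0.650.

0.650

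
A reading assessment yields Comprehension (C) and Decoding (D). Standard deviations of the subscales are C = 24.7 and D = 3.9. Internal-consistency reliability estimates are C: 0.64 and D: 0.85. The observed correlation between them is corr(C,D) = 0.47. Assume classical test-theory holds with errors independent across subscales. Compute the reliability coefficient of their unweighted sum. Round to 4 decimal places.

0.6900

Var(C+D) = 24.7² + 3.9² + 2·[24.7·3.9·0.47] = 625.3 + 90.5502 = 715.85.
Because errors are independent across components, Cov(Tᵢ,Tⱼ) = Cov(Xᵢ,Xⱼ); the off-diagonal part of the true-score variance is the same as above.
True-score variance = [24.7²·0.64 + 3.9²·0.85] + 90.5502 = 403.386 + 90.5502 = 493.936.
Reliability = 493.936 / 715.85 = 0.6900.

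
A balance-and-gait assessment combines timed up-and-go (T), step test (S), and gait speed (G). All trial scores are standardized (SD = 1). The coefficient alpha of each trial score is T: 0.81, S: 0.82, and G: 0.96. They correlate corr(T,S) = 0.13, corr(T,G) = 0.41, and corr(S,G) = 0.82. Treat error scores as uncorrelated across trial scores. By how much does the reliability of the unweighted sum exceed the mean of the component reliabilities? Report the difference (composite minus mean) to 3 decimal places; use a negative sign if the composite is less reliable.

0.065

Var(sum) = 3 + 2.72 = 5.72; true-score variance = 2.59 + 2.72 = 5.31; composite reliability = 0.9283.
Mean component reliability = 0.8633.
Difference = 0.9283 − 0.8633 = 0.065.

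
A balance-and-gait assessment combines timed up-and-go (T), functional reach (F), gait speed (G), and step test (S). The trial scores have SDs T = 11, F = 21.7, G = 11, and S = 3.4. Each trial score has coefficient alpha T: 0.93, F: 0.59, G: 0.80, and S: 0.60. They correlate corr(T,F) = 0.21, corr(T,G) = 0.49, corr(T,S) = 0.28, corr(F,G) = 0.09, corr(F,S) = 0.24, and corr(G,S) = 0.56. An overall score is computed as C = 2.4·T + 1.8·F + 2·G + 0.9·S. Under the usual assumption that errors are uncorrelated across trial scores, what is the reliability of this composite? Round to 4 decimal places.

Var(C) = 2.4²·11² + 1.8²·21.7² + 2²·11² + 0.9²·3.4² + 2·[4.32·11·21.7·0.21 + 4.8·11·11·0.49 + 2.16·11·3.4·0.28 + 3.6·21.7·11·0.09 + 1.62·21.7·3.4·0.24 + 1.8·11·3.4·0.56] = 2716.01 + 1334.97 = 4050.97.
With uncorrelated errors the cross-covariances are all true-score covariance, so they carry over unchanged; only the diagonal terms shrink to ρᵢσᵢ².
True-score variance = [2.4²·11²·0.93 + 1.8²·21.7²·0.59 + 2²·11²·0.80 + 0.9²·3.4²·0.60] + 1334.97 = 1941.14 + 1334.97 = 3276.11.
Reliability = 3276.11 / 4050.97 = 0.8087.

0.8087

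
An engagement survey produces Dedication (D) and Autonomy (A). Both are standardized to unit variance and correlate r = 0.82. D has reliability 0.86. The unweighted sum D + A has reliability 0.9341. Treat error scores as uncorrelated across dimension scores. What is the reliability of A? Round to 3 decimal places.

0.900

Var(D+A) = 2 + 2·0.82 = 3.640.
True-score variance = ρ_D + ρ_A + 2·0.82, so 0.9341 = (0.86 + ρ_A + 1.64) / 3.640.
ρ_A = 0.9341·3.640 − 0.86 − 1.64 = 0.900.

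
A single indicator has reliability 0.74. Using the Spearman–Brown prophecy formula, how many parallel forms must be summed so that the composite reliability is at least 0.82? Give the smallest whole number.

2

k ≥ ρ*(1−ρ₁)/(ρ₁(1−ρ*)) = 0.82·0.26 / (0.74·0.18) = 1.601.
Smallest integer k = 2.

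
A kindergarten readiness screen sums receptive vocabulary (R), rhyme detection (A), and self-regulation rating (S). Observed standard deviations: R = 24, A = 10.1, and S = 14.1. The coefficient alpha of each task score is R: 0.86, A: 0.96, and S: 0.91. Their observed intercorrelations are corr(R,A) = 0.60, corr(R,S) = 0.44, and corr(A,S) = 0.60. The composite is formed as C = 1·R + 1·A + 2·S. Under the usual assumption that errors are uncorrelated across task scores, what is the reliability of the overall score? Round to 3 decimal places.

Var(C) = 24² + 10.1² + 2²·14.1² + 2·[24·10.1·0.60 + 2·24·14.1·0.44 + 2·10.1·14.1·0.60] = 1473.25 + 1228.25 = 2701.5.
Under uncorrelated errors the observed covariances equal the true-score covariances, so only the own-variance terms attenuate.
True-score variance = [24²·0.86 + 10.1²·0.96 + 2²·14.1²·0.91] + 1228.25 = 1316.96 + 1228.25 = 2545.21.
Reliability = 2545.21 / 2701.5 = 0.942.

0.942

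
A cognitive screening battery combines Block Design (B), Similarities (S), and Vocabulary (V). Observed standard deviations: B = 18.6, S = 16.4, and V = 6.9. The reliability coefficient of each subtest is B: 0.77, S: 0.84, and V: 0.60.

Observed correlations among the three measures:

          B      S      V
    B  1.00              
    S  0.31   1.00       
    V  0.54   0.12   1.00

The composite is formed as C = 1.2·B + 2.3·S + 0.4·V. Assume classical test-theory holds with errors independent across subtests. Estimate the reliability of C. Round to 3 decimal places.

Var(C) = 1.2²·18.6² + 2.3²·16.4² + 0.4²·6.9² + 2·[2.76·18.6·16.4·0.31 + 0.48·18.6·6.9·0.54 + 0.92·16.4·6.9·0.12] = 1928.6 + 613.502 = 2542.1.
Under uncorrelated errors the observed covariances equal the true-score covariances, so only the own-variance terms attenuate.
True-score variance = [1.2²·18.6²·0.77 + 2.3²·16.4²·0.84 + 0.4²·6.9²·0.60] + 613.502 = 1583.32 + 613.502 = 2196.82.
Reliability = 2196.82 / 2542.1 = 0.864.

0.864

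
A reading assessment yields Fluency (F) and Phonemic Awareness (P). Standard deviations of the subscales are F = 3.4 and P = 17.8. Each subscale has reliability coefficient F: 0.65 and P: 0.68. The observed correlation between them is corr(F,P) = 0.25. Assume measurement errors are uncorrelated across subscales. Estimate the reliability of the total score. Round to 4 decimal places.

Var(F+P) = 3.4² + 17.8² + 2·[3.4·17.8·0.25] = 328.4 + 30.26 = 358.66.
With uncorrelated errors the cross-covariances are all true-score covariance, so they carry over unchanged; only the diagonal terms shrink to ρᵢσᵢ².
True-score variance = [3.4²·0.65 + 17.8²·0.68] + 30.26 = 222.965 + 30.26 = 253.225.
Reliability = 253.225 / 358.66 = 0.7060.

0.7060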